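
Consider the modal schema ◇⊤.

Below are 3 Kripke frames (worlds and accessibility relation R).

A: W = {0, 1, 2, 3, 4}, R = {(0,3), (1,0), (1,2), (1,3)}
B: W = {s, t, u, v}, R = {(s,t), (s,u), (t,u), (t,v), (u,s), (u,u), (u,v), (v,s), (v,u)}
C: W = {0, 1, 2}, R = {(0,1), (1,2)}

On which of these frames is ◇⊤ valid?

B

Frame correspondent (Sahlqvist): ∀x ∃y Rxy — i.e. seriality.
A: fails — world 2 has no successor.
B: ✓.
C: fails — world 2 has no successor.
Valid on: B.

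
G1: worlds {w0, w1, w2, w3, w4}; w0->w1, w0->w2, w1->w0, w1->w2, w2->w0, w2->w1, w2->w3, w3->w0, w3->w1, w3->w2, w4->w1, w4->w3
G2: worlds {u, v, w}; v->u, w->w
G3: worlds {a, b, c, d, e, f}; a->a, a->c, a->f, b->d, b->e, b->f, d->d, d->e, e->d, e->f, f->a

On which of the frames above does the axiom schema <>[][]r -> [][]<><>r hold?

G1, G2

The schema corresponds to a generalized confluence (Geach) condition: forall x forall y forall z ((xRy & x R^2 z) -> exists w (y R^2 w & z R^2 w)).
G1: holds.
G2: holds.
G3: fails — aRa, aR²c but no w with aR²w and cR²w.
Valid on: G1, G2.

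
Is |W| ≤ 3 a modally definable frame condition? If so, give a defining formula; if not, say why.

Any modally definable frame class is closed under disjoint unions.
Any modal formula valid on each of 4 disjoint one-world frames is valid on their disjoint union (validity is preserved under disjoint unions). Each one-world frame has |W|=1≤3, but the union has |W|=4.
So the class is not modally definable.

Not modally definable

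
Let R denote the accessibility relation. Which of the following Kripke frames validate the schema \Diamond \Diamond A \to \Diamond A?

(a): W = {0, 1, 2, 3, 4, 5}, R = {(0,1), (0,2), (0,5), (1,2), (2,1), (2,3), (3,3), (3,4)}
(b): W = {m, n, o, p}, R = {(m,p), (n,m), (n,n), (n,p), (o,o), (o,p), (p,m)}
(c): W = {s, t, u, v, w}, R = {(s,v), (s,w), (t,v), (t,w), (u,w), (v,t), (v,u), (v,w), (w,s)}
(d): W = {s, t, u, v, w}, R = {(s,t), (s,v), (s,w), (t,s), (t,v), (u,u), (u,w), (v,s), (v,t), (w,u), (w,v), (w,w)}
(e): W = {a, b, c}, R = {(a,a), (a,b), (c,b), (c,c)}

This is the axiom for transitivity; its first-order frame correspondent is \forall x \forall y \forall z (Rxy \wedge Ryz \to Rxz).
(a): fails — R02 and R23 but not R03.
(b): fails — Rop and Rpm but not Rom.
(c): fails — Ruw and Rws but not Rus.
(d): fails — Rtv and Rvt but not Rtt.
(e): satisfies the condition.
Valid on: (e).

(e)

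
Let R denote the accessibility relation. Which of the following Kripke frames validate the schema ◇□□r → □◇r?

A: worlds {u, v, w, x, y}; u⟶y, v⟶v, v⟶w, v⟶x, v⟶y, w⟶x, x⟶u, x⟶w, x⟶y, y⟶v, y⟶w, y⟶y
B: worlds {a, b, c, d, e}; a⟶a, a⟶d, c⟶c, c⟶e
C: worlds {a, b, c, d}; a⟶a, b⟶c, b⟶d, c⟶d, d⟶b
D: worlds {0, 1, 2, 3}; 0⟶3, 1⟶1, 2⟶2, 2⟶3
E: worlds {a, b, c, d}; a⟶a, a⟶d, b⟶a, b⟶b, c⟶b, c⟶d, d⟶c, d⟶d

Frame correspondent (Sahlqvist): ∀x ∀y ∀z ((xRy ∧ xRz) → ∃w (yR²w ∧ zRw)) — i.e. a generalized confluence (Geach) condition.
A: fails — vRw, vRw but no t with wR²t and wRt.
B: fails — aRa, aRd but no w with aR²w and dRw.
C: fails — bRc, bRc but no w with cR²w and cRw.
D: fails — 0R3, 0R3 but no w with 3R²w and 3Rw.
E: holds.
Valid on: E.

E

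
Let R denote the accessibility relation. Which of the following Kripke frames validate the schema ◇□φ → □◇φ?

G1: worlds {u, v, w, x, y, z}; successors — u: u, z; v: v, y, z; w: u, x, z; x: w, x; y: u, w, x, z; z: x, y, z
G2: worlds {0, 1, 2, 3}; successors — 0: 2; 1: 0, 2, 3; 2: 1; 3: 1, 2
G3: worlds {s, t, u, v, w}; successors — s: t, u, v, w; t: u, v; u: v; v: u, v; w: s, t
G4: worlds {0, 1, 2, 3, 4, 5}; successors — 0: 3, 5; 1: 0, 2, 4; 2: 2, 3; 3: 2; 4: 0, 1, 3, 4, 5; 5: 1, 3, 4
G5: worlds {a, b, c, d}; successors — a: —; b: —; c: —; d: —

This is the axiom for convergence; its first-order frame correspondent is ∀x ∀y ∀z (Rxy ∧ Rxz → ∃w (Ryw ∧ Rzw)).
G1: fails — Rwu and Rwx but u and x have no common successor.
G2: fails — R10 and R12 but 0 and 2 have no common successor.
G3: fails — Rsv and Rsw but v and w have no common successor.
G4: fails — R03 and R05 but 3 and 5 have no common successor.
G5: satisfies the condition.

G5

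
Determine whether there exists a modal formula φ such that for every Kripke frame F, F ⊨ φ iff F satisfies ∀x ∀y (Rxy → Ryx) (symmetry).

Yes: it is symmetry, defined by the B schema q → □◇q.

Yes, by q → □◇q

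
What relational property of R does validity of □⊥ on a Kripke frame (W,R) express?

emptiness of R: ∀x ∀y ¬Rxy

This is the Ver axiom.
Its frame correspondent is emptiness of R — ∀x ∀y ¬Rxy.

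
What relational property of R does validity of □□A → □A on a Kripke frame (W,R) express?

density: ∀x ∀y (Rxy → ∃z (Rxz ∧ Rzy))

Suppose □□A→□A is valid. Take Rxy and set V(A)={w : xR²w}. Then □□A at x, so □A at x, so A at y, i.e. ∃z(Rxz∧Rzy).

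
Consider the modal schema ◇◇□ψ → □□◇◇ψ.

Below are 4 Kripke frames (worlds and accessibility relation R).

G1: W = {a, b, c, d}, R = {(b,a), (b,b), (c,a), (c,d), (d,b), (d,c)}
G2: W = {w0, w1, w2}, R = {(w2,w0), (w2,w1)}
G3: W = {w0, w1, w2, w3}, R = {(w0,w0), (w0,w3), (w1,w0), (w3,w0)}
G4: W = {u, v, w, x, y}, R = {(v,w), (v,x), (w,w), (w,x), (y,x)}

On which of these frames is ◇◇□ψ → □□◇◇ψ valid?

The schema corresponds to a generalized confluence (Geach) condition: ∀x ∀y ∀z ((xR²y ∧ xR²z) → ∃w (yRw ∧ zR²w)).
G1: fails — bR²a, bR²a but no w with aRw and aR²w.
G2: holds.
G3: holds.
G4: fails — vR²w, vR²x but no t with wRt and xR²t.

G2, G3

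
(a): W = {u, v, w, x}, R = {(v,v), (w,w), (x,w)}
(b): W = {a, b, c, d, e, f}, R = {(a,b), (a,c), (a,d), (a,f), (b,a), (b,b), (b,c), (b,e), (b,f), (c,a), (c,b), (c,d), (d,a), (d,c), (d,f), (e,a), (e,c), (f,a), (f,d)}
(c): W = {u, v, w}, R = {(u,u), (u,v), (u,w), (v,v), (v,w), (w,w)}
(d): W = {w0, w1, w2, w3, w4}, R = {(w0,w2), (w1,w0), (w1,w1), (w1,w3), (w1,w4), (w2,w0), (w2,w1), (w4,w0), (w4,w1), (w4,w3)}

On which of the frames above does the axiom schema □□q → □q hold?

Frame correspondent (Sahlqvist): ∀x ∀y (Rxy → ∃z (Rxz ∧ Rzy)) — i.e. density.
(a): satisfies the condition.
(b): satisfies the condition.
(c): satisfies the condition.
(d): fails — Rw0w2 but no z with Rw0z and Rzw2.

(a), (b), (c)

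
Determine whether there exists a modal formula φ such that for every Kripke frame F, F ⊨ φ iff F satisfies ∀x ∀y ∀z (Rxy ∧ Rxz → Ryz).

Definable; ◇p → □◇p defines it

The condition is the Euclidean property. A defining modal formula is ◇p → □◇p.
Suppose ◇p→□◇p is valid. Take Rxy, Rxz and set V(p)={y}. Then ◇p at x, so □◇p at x, so ◇p at z, so some w with Rzw has p; w=y, i.e. Rzy. By symmetry of the argument, Ryz.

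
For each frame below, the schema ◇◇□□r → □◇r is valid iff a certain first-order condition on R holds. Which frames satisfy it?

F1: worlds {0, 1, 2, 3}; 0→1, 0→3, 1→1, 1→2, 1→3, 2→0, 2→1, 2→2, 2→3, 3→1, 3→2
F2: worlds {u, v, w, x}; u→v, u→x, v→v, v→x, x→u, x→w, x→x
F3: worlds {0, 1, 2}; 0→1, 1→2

The schema corresponds to a generalized confluence (Geach) condition: ∀x ∀y ∀z ((xR²y ∧ xRz) → ∃w (yR²w ∧ zRw)).
F1: ✓.
F2: fails — uR²w, uRv but no t with wR²t and vRt.
F3: fails — 0R²2, 0R1 but no w with 2R²w and 1Rw.

F1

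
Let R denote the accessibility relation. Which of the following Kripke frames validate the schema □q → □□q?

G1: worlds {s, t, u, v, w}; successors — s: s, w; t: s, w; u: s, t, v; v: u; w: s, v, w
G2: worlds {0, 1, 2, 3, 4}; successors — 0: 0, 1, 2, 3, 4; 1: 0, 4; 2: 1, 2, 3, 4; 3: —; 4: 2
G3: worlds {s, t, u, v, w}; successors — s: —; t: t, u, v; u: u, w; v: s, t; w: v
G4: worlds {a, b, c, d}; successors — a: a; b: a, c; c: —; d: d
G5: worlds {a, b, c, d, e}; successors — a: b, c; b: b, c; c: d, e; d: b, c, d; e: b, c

Frame correspondent (Sahlqvist): ∀x ∀y ∀z (Rxy ∧ Ryz → Rxz) — i.e. transitivity.
G1: fails — Ruv and Rvu but not Ruu.
G2: fails — R10 and R02 but not R12.
G3: fails — Rtv and Rvs but not Rts.
G4: holds.
G5: fails — Rbc and Rcd but not Rbd.
Valid on: G4.

G4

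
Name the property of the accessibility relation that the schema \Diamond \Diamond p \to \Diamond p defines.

Replacing p by ¬p and contraposing gives the equivalent schema □p → □□p.
Suppose □p→□□p is valid. Take Rxy, Ryz and set V(p)={w : Rxw}. Then □p at x, so □□p at x, so □p at y, so p at z, i.e. Rxz.
The converse is a direct semantic check.
Frame condition: \forall x \forall y \forall z (Rxy \wedge Ryz \to Rxz).

Transitivity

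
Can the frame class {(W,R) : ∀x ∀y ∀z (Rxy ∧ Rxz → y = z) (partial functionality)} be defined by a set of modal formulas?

Yes, by ◇q → □q

The condition is partial functionality. A defining modal formula is ◇q → □q.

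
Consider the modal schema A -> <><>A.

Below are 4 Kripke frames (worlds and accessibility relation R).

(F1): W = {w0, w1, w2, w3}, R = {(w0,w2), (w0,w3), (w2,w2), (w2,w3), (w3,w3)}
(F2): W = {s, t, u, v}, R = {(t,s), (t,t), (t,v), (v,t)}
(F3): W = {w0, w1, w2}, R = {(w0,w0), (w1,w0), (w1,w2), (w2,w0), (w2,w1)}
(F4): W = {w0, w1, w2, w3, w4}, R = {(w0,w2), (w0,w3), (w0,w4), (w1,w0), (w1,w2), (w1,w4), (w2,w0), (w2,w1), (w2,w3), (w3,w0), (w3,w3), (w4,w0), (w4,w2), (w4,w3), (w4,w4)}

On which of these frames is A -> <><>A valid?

(F3), (F4)

This is the axiom for a generalized confluence (Geach) condition; its first-order frame correspondent is forall x exists w (x = w & x R^2 w).
(F1): fails — at w0 but no w with w0=w and w0R²w.
(F2): fails — at s but no w with s=w and sR²w.
(F3): condition met.
(F4): condition met.
Valid on: (F3), (F4).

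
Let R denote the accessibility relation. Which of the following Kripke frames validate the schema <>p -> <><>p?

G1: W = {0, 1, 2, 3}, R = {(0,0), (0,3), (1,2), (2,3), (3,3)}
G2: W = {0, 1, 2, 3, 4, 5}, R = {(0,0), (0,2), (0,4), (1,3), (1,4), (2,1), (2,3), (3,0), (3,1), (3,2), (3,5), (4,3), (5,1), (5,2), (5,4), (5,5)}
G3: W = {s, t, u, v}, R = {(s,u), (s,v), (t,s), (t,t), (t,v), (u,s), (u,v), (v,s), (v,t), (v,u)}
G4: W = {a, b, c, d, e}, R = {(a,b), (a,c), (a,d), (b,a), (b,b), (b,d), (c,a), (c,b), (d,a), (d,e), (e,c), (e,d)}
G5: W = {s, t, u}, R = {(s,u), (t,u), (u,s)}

G3

The schema corresponds to a generalized confluence (Geach) condition: forall x forall y (xRy -> exists w (y = w & x R^2 w)).
G1: fails — 1R2 but no w with 2=w and 1R²w.
G2: fails — 1R4 but no w with 4=w and 1R²w.
G3: holds.
G4: fails — aRc but no w with c=w and aR²w.
G5: fails — sRu but no w with u=w and sR²w.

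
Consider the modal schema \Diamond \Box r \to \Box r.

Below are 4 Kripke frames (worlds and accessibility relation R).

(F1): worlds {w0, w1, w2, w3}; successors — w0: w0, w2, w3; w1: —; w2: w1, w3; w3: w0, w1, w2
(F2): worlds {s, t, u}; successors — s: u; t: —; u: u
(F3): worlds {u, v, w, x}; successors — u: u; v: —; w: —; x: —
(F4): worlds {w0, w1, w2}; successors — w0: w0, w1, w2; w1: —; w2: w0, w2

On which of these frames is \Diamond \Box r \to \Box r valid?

(F2), (F3)

This is the axiom for the Euclidean property; its first-order frame correspondent is \forall x \forall y \forall z (Rxy \wedge Rxz \to Ryz).
(F1): fails — Rw0w2 and Rw0w2 but not Rw2w2.
(F2): condition met.
(F3): condition met.
(F4): fails — Rw0w1 and Rw0w1 but not Rw1w1.
Valid on: (F2), (F3).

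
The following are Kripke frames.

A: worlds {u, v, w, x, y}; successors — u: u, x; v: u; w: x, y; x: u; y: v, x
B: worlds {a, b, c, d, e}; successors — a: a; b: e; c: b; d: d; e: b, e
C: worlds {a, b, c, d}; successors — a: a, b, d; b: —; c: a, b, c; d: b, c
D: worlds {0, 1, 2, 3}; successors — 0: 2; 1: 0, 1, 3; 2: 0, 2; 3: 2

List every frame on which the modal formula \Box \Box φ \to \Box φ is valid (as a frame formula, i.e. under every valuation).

This is the axiom for density; its first-order frame correspondent is \forall x \forall y (Rxy \to \exists z (Rxz \wedge Rzy)).
A: fails — Ryx but no z with Ryz and Rzx.
B: fails — Rcb but no z with Rcz and Rzb.
C: condition met.
D: condition met.
Valid on: C, D.

C, D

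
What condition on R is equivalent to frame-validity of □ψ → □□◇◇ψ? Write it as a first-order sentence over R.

This is a Sahlqvist (Geach-type) schema ◇^0□^1ψ → □^2◇^2ψ.
Minimal-valuation argument: fix x; take any y with xR^0y and any z with xR^2z. Set V(ψ) to the set of worlds R-reachable from y in exactly 1 step. Then □^1ψ holds at y, so the antecedent holds at x; validity forces ◇^2ψ at z, giving a w with zR^2w and yR^1w.
First-order correspondent: ∀x ∀z (xR²z → ∃w (xRw ∧ zR²w)).

∀x ∀z (xR²z → ∃w (xRw ∧ zR²w))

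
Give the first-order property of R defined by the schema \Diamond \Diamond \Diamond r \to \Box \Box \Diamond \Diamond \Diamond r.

\forall x \forall y \forall z ((x R^3 y \wedge x R^2 z) \to \exists w (y = w \wedge z R^3 w))

This is a Sahlqvist (Geach-type) schema ◇^3□^0r → □^2◇^3r.
Minimal-valuation argument: fix x; take any y with xR^3y and any z with xR^2z. Set V(r) to the set of worlds R-reachable from y in exactly 0 steps. Then □^0r holds at y, so the antecedent holds at x; validity forces ◇^3r at z, giving a w with zR^3w and yR^0w.
First-order correspondent: \forall x \forall y \forall z ((x R^3 y \wedge x R^2 z) \to \exists w (y = w \wedge z R^3 w)).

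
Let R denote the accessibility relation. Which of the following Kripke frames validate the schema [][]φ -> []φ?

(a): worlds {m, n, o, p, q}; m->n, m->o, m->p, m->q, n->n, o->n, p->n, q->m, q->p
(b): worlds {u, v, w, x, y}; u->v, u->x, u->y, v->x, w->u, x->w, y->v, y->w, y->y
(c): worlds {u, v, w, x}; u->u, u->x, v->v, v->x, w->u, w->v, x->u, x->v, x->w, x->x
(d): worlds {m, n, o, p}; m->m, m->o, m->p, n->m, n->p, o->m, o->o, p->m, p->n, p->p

This is the axiom for density; its first-order frame correspondent is forall x forall y (Rxy -> exists z (Rxz & Rzy)).
(a): fails — Rmo but no z with Rmz and Rzo.
(b): fails — Rxw but no z with Rxz and Rzw.
(c): satisfies the condition.
(d): satisfies the condition.

(c), (d)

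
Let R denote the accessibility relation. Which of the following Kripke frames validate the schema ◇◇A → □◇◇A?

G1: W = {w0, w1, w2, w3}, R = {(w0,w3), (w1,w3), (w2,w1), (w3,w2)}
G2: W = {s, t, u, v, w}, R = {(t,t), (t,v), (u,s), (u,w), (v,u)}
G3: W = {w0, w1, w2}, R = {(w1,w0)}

G3

The schema corresponds to a generalized confluence (Geach) condition: ∀x ∀y ∀z ((xR²y ∧ xRz) → ∃w (y = w ∧ zR²w)).
G1: fails — w0R²w2, w0Rw3 but no w with w2=w and w3R²w.
G2: fails — tR²t, tRv but no w* with t=w* and vR²w*.
G3: satisfies the condition.
Valid on: G3.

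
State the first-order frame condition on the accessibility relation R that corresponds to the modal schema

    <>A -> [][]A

forall x forall y forall z ((xRy & x R^2 z) -> exists w (y = w & z = w))

This is a Sahlqvist (Geach-type) schema ◇^1□^0A → □^2◇^0A.
First-order correspondent: forall x forall y forall z ((xRy & x R^2 z) -> exists w (y = w & z = w)).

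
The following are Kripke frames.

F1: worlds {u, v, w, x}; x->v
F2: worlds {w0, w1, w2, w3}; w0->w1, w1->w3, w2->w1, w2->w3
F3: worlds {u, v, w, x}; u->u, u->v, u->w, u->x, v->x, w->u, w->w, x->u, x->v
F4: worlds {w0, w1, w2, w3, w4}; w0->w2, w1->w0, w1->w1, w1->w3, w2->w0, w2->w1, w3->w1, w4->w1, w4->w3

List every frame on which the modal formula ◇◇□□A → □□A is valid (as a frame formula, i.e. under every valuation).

The schema corresponds to a generalized confluence (Geach) condition: ∀x ∀y ∀z ((xR²y ∧ xR²z) → ∃w (yR²w ∧ z = w)).
F1: holds.
F2: fails — w0R²w3, w0R²w3 but no w with w3R²w and w3=w.
F3: fails — uR²v, uR²w but no t with vR²t and w=t.
F4: fails — w1R²w0, w1R²w2 but no w with w0R²w and w2=w.

F1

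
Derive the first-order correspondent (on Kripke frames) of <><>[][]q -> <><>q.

forall x forall y (x R^2 y -> exists w (y R^2 w & x R^2 w))

This is a Sahlqvist (Geach-type) schema ◇^2□^2q → □^0◇^2q.
Minimal-valuation argument: fix x; take any y with xR^2y and any z with xR^0z. Set V(q) to the set of worlds R-reachable from y in exactly 2 steps. Then □^2q holds at y, so the antecedent holds at x; validity forces ◇^2q at z, giving a w with zR^2w and yR^2w.
First-order correspondent: forall x forall y (x R^2 y -> exists w (y R^2 w & x R^2 w)).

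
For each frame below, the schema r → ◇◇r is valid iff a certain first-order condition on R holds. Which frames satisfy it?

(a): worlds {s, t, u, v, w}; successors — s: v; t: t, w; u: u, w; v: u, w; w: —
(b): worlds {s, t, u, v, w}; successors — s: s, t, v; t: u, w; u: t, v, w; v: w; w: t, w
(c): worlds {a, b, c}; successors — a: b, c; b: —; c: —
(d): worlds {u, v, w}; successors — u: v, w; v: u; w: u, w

Frame correspondent (Sahlqvist): ∀x ∃w (x = w ∧ xR²w) — i.e. a generalized confluence (Geach) condition.
(a): fails — at s but no w* with s=w* and sR²w*.
(b): fails — at v but no w* with v=w* and vR²w*.
(c): fails — at a but no w with a=w and aR²w.
(d): condition met.

(d)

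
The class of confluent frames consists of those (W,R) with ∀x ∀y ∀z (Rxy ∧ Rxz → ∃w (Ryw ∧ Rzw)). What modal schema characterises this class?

The condition is convergence. The .2 schema ◇□r → □◇r defines it.
Suppose ◇□r→□◇r is valid. Take Rxy, Rxz and set V(r)={w : Ryw}. Then □r at y so ◇□r at x, so □◇r at x, so ◇r at z, giving w with Rzw and Ryw.

◇□r → □◇r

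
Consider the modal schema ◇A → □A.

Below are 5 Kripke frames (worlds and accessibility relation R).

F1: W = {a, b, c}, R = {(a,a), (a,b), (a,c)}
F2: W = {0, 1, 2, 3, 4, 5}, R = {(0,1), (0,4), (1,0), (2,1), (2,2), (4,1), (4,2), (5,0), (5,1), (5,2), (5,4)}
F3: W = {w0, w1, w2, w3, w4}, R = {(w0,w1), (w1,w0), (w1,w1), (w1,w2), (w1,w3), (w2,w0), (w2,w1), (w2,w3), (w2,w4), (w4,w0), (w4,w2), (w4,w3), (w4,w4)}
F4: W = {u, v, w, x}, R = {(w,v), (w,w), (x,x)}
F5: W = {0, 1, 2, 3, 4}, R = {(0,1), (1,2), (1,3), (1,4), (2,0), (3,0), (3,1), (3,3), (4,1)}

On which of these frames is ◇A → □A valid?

The schema corresponds to partial functionality: ∀x ∀y ∀z (Rxy ∧ Rxz → y = z).
F1: fails — a sees both a and b.
F2: fails — 0 sees both 1 and 4.
F3: fails — w1 sees both w0 and w1.
F4: fails — w sees both v and w.
F5: fails — 1 sees both 2 and 3.

none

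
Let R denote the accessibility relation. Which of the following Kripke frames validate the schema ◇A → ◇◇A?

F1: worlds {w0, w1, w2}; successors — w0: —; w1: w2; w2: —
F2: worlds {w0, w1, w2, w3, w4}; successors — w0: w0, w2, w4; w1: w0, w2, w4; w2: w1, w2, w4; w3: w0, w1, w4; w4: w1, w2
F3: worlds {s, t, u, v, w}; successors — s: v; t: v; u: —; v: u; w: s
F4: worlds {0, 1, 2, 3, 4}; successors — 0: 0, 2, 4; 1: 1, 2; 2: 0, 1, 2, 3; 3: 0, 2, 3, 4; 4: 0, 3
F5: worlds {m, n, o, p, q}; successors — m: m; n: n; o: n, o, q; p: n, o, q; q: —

Frame correspondent (Sahlqvist): ∀x ∀y (xRy → ∃w (y = w ∧ xR²w)) — i.e. a generalized confluence (Geach) condition.
F1: fails — w1Rw2 but no w with w2=w and w1R²w.
F2: condition met.
F3: fails — sRv but no w* with v=w* and sR²w*.
F4: condition met.
F5: condition met.

F2, F4, F5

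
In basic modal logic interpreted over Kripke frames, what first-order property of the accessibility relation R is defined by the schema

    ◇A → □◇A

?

Suppose ◇A→□◇A is valid. Take Rxy, Rxz and set V(A)={y}. Then ◇A at x, so □◇A at x, so ◇A at z, so some w with Rzw has A; w=y, i.e. Rzy. By symmetry of the argument, Ryz.
Conversely, any frame satisfying ∀x ∀y ∀z (Rxy ∧ Rxz → Ryz) validates the schema.
Frame condition: ∀x ∀y ∀z (Rxy ∧ Rxz → Ryz).

the Euclidean property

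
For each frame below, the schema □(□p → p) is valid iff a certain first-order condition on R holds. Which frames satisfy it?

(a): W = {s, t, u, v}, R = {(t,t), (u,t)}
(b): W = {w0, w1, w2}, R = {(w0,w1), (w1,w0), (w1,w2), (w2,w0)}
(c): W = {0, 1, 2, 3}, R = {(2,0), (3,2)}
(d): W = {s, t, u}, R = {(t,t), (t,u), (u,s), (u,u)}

(a)

The schema corresponds to shift-reflexivity: ∀x ∀y (Rxy → Ryy).
(a): holds.
(b): fails — Rw1w2 but not Rw2w2.
(c): fails — R20 but not R00.
(d): fails — Rus but not Rss.
Valid on: (a).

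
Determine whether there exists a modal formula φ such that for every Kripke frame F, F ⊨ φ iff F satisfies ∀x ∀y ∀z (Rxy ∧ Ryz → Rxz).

The condition is transitivity. A defining modal formula is □r → □□r.

Yes — defined by □r → □□r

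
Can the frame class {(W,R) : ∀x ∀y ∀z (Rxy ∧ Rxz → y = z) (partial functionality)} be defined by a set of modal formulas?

The condition is partial functionality. A defining modal formula is ◇p → □p.
Suppose ◇p→□p is valid. Take Rxy, Rxz and set V(p)={y}. Then ◇p at x, so □p at x, so p at z, i.e. z=y.

Yes, by ◇p → □p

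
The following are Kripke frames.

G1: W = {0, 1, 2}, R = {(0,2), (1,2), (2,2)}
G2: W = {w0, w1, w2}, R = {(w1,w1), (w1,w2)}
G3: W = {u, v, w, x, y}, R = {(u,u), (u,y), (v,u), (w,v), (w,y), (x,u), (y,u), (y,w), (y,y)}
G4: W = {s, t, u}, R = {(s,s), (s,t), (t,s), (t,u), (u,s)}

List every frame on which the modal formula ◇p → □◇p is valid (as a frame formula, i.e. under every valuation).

G1

This is the axiom for the Euclidean property; its first-order frame correspondent is ∀x ∀y ∀z (Rxy ∧ Rxz → Ryz).
G1: satisfies the condition.
G2: fails — Rw1w2 and Rw1w2 but not Rw2w2.
G3: fails — Rwy and Rwv but not Ryv.
G4: fails — Rst and Rst but not Rtt.
Valid on: G1.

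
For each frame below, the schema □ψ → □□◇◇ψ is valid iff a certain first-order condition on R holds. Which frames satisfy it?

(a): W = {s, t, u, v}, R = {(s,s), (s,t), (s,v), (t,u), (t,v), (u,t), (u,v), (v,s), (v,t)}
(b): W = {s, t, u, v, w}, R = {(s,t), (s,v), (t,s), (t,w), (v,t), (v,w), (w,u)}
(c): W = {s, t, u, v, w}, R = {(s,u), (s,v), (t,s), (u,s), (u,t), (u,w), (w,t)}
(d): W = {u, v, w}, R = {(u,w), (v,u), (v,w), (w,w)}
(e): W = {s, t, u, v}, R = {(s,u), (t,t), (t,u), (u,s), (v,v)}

(a), (d)

This is the axiom for a generalized confluence (Geach) condition; its first-order frame correspondent is ∀x ∀z (xR²z → ∃w (xRw ∧ zR²w)).
(a): holds.
(b): fails — sR²w but no w* with sRw* and wR²w*.
(c): fails — sR²s but no w* with sRw* and sR²w*.
(d): holds.
(e): fails — sR²s but no w with sRw and sR²w.
Valid on: (a), (d).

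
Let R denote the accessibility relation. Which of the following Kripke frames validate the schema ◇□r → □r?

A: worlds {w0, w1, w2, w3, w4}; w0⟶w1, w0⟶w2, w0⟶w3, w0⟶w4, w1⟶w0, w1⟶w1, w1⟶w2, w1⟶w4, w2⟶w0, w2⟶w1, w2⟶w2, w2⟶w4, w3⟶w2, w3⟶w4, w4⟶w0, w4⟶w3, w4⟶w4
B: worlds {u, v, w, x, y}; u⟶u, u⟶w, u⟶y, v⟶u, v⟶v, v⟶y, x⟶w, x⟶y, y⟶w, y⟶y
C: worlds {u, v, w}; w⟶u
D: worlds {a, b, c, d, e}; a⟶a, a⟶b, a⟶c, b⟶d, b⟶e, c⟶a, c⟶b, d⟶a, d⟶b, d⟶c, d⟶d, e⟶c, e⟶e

Frame correspondent (Sahlqvist): ∀x ∀y ∀z (Rxy ∧ Rxz → Ryz) — i.e. the Euclidean property.
A: fails — Rw0w4 and Rw0w1 but not Rw4w1.
B: fails — Ruw and Ruw but not Rww.
C: fails — Rwu and Rwu but not Ruu.
D: fails — Rab and Rab but not Rbb.

none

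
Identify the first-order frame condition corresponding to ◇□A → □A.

Replacing A by ¬A and contraposing gives the equivalent schema ◇A → □◇A.
Suppose ◇A→□◇A is valid. Take Rxy, Rxz and set V(A)={y}. Then ◇A at x, so □◇A at x, so ◇A at z, so some w with Rzw has A; w=y, i.e. Rzy. By symmetry of the argument, Ryz.
Conversely, on a frame with the Euclidean property the schema holds at every world under every valuation.
Frame condition: ∀x ∀y ∀z (Rxy ∧ Rxz → Ryz).

the Euclidean property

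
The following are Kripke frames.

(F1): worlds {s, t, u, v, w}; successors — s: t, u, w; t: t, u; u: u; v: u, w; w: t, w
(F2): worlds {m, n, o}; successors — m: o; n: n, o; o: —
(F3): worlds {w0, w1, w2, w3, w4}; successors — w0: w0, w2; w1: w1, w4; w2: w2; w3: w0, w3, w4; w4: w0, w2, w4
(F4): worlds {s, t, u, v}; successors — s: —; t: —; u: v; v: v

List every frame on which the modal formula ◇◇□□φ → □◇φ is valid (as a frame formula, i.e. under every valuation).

This is the axiom for a generalized confluence (Geach) condition; its first-order frame correspondent is ∀x ∀y ∀z ((xR²y ∧ xRz) → ∃w (yR²w ∧ zRw)).
(F1): fails — sR²u, sRw but no w* with uR²w* and wRw*.
(F2): fails — nR²n, nRo but no w with nR²w and oRw.
(F3): fails — w1R²w0, w1Rw1 but no w with w0R²w and w1Rw.
(F4): ✓.

(F4)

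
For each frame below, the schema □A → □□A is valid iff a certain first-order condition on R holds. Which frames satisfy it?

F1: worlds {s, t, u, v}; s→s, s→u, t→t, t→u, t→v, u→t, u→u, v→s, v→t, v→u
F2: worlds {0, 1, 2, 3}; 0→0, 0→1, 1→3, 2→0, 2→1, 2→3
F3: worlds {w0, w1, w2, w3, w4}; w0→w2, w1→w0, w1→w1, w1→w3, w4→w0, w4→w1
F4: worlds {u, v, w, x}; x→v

The schema corresponds to transitivity: ∀x ∀y ∀z (Rxy ∧ Ryz → Rxz).
F1: fails — Rtv and Rvs but not Rts.
F2: fails — R01 and R13 but not R03.
F3: fails — Rw1w0 and Rw0w2 but not Rw1w2.
F4: condition met.
Valid on: F4.

F4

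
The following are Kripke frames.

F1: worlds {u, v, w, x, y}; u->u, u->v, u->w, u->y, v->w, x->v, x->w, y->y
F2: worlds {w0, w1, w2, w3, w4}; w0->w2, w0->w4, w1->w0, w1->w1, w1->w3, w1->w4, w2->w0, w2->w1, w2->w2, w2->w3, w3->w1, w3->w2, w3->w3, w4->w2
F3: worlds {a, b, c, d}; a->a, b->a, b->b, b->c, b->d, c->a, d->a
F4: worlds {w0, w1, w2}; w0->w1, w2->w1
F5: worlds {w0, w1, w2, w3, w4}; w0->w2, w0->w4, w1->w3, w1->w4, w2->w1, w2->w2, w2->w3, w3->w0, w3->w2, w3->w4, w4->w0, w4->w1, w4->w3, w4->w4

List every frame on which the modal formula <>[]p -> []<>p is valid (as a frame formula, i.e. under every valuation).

F3, F5

This is the axiom for convergence; its first-order frame correspondent is forall x forall y forall z (Rxy & Rxz -> exists w (Ryw & Rzw)).
F1: fails — Ruv and Ruw but v and w have no common successor.
F2: fails — Rw1w1 and Rw1w4 but w1 and w4 have no common successor.
F3: ✓.
F4: fails — Rw0w1 and Rw0w1 but w1 and w1 have no common successor.
F5: ✓.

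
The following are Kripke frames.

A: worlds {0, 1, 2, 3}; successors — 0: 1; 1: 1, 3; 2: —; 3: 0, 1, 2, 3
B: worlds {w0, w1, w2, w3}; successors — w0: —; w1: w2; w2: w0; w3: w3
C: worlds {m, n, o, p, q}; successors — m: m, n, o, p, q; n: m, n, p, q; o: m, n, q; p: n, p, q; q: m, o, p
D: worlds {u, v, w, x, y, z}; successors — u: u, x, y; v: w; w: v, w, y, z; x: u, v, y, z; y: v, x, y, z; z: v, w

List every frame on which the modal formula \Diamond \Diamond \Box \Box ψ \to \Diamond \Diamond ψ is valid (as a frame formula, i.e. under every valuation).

The schema corresponds to a generalized confluence (Geach) condition: \forall x \forall y (x R^2 y \to \exists w (y R^2 w \wedge x R^2 w)).
A: fails — 1R²2 but no w with 2R²w and 1R²w.
B: fails — w1R²w0 but no w with w0R²w and w1R²w.
C: holds.
D: holds.
Valid on: C, D.

C, D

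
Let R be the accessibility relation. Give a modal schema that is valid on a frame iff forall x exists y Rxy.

□q → ◇q

The condition is seriality. The D schema □q → ◇q defines it.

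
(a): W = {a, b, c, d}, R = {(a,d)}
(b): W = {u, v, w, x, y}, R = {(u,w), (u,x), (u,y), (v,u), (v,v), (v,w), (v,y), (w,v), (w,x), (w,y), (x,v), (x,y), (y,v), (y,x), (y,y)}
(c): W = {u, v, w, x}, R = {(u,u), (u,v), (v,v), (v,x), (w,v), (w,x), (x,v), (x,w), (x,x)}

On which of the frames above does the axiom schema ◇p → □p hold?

(a)

Frame correspondent (Sahlqvist): ∀x ∀y ∀z (Rxy ∧ Rxz → y = z) — i.e. partial functionality.
(a): holds.
(b): fails — u sees both w and x.
(c): fails — u sees both u and v.
Valid on: (a).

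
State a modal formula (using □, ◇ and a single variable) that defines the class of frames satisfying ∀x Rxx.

□r → r

A defining formula is □r → r (the T axiom).
Suppose □r→r is valid. At any x set V(r)={w : Rxw}. Then □r holds at x, so r holds at x, i.e. Rxx.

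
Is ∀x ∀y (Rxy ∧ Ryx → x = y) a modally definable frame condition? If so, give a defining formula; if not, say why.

No — not modally definable

Any modally definable frame class is closed under surjective bounded morphisms.
The 4-cycle (worlds a,b,c,d with a→b→c→d→a) is antisymmetric. Sending even-indexed worlds to • and odd-indexed worlds to ∘ is a surjective bounded morphism onto the two-world frame with •↔∘, which is not antisymmetric.
So no modal formula (or set of formulas) defines exactly the antisymmetric frames.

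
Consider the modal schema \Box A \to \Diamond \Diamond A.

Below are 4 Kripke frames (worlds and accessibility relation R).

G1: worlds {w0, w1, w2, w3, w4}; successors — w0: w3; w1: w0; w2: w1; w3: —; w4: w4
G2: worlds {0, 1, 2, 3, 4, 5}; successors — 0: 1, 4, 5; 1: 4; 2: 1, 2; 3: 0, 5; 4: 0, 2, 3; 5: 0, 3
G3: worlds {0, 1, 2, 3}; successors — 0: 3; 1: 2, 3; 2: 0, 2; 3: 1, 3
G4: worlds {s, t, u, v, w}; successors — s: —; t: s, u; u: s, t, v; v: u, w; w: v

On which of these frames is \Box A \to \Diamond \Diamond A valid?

Frame correspondent (Sahlqvist): \forall x \exists w (xRw \wedge x R^2 w) — i.e. a generalized confluence (Geach) condition.
G1: fails — at w0 but no w with w0Rw and w0R²w.
G2: fails — at 1 but no w with 1Rw and 1R²w.
G3: condition met.
G4: fails — at s but no w* with sRw* and sR²w*.
Valid on: G3.

G3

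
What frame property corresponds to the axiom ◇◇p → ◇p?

transitivity: ∀x ∀y ∀z (Rxy ∧ Ryz → Rxz)

Replacing p by ¬p and contraposing gives the equivalent schema □p → □□p.
Suppose □p→□□p is valid. Take Rxy, Ryz and set V(p)={w : Rxw}. Then □p at x, so □□p at x, so □p at y, so p at z, i.e. Rxz.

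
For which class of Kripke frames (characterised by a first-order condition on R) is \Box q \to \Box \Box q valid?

This schema is the 4 axiom.
It corresponds to transitivity: \forall x \forall y \forall z (Rxy \wedge Ryz \to Rxz).

transitivity: \forall x \forall y \forall z (Rxy \wedge Ryz \to Rxz)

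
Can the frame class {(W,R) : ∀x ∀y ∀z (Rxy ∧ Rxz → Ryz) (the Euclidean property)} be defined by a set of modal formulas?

Yes — defined by ◇r → □◇r

The condition is the Euclidean property. A defining modal formula is ◇r → □◇r.
Suppose ◇r→□◇r is valid. Take Rxy, Rxz and set V(r)={y}. Then ◇r at x, so □◇r at x, so ◇r at z, so some w with Rzw has r; w=y, i.e. Rzy. By symmetry of the argument, Ryz.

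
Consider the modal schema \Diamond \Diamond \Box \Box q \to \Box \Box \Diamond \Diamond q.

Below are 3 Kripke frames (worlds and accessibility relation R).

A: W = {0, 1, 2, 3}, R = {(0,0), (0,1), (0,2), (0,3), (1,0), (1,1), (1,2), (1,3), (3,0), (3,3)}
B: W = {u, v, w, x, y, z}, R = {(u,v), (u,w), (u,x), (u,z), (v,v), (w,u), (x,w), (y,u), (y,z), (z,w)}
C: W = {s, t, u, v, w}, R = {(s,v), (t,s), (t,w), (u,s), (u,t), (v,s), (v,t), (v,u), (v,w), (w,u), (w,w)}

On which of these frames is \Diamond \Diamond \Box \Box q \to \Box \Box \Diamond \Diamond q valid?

Frame correspondent (Sahlqvist): \forall x \forall y \forall z ((x R^2 y \wedge x R^2 z) \to \exists w (y R^2 w \wedge z R^2 w)) — i.e. a generalized confluence (Geach) condition.
A: fails — 0R²0, 0R²2 but no w with 0R²w and 2R²w.
B: fails — wR²v, wR²x but no t with vR²t and xR²t.
C: holds.
Valid on: C.

C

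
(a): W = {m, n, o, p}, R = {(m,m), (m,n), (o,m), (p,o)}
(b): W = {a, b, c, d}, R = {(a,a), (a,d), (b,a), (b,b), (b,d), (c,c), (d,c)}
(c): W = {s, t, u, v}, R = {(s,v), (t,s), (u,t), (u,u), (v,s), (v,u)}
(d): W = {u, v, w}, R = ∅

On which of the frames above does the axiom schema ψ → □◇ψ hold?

(d)

This is the axiom for symmetry; its first-order frame correspondent is ∀x ∀y (Rxy → Ryx).
(a): fails — Rom but not Rmo.
(b): fails — Rdc but not Rcd.
(c): fails — Rut but not Rtu.
(d): ✓.
Valid on: (d).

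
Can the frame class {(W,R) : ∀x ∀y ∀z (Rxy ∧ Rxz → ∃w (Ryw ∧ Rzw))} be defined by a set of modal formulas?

The condition is convergence. A defining modal formula is ◇□q → □◇q.
Suppose ◇□q→□◇q is valid. Take Rxy, Rxz and set V(q)={w : Ryw}. Then □q at y so ◇□q at x, so □◇q at x, so ◇q at z, giving w with Rzw and Ryw.

Yes, by ◇□q → □◇q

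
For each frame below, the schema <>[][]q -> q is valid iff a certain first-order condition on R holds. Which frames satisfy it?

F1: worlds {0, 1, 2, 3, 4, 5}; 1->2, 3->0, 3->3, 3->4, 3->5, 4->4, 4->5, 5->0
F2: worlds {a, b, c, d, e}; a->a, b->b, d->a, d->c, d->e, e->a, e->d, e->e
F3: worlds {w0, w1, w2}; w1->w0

none

Frame correspondent (Sahlqvist): forall x forall y (xRy -> exists w (y R^2 w & x = w)) — i.e. a generalized confluence (Geach) condition.
F1: fails — 1R2 but no w with 2R²w and 1=w.
F2: fails — dRa but no w with aR²w and d=w.
F3: fails — w1Rw0 but no w with w0R²w and w1=w.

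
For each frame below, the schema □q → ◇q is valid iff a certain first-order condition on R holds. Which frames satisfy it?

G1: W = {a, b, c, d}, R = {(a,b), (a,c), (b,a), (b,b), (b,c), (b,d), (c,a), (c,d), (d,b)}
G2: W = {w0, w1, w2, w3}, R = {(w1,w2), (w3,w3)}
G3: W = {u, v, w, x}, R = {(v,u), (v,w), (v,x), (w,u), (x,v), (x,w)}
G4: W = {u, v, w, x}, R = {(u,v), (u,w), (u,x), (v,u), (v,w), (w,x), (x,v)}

This is the axiom for seriality; its first-order frame correspondent is ∀x ∃y Rxy.
G1: condition met.
G2: fails — world w0 has no successor.
G3: fails — world u has no successor.
G4: condition met.
Valid on: G1, G4.

G1, G4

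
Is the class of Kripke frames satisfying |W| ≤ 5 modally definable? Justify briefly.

No — not modally definable

If a class were modally definable it would be closed under disjoint unions (Goldblatt–Thomason).
Any modal formula valid on each of 6 disjoint one-world frames is valid on their disjoint union (validity is preserved under disjoint unions). Each one-world frame has |W|=1≤5, but the union has |W|=6.
So the class is not modally definable.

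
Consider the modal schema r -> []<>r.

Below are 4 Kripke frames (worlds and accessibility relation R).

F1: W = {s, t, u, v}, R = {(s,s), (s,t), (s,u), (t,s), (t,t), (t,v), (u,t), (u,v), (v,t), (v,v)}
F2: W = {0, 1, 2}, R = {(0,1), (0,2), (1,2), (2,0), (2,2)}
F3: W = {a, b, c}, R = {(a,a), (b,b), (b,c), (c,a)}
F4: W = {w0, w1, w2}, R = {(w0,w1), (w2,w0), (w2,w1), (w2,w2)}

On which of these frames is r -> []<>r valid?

The schema corresponds to symmetry: forall x forall y (Rxy -> Ryx).
F1: fails — Ruv but not Rvu.
F2: fails — R12 but not R21.
F3: fails — Rca but not Rac.
F4: fails — Rw0w1 but not Rw1w0.
Valid on no frame.

none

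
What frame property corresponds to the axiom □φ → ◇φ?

Suppose □φ→◇φ is valid. At any x set V(φ)=W. Then □φ at x, so ◇φ at x, so x has a successor.
Conversely, any frame satisfying ∀x ∃y Rxy validates the schema.
Frame condition: ∀x ∃y Rxy.

seriality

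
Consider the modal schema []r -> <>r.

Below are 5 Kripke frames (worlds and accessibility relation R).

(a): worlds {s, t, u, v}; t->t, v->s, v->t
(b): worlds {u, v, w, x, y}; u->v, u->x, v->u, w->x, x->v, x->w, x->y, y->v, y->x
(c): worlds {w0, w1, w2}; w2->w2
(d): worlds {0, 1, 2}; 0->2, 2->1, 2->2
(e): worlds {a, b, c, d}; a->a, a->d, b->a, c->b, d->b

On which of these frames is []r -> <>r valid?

(b), (e)

Frame correspondent (Sahlqvist): forall x exists y Rxy — i.e. seriality.
(a): fails — world s has no successor.
(b): holds.
(c): fails — world w0 has no successor.
(d): fails — world 1 has no successor.
(e): holds.
Valid on: (b), (e).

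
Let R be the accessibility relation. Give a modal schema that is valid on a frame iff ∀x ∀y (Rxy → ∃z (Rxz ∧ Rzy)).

□□s → □s

A defining formula is □□s → □s (the C4 axiom).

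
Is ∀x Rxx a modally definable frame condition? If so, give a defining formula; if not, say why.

This is a Sahlqvist condition; the T axiom □p → p defines it.

Yes — defined by □p → p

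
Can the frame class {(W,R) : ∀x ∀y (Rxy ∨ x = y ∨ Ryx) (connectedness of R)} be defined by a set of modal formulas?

Any modally definable frame class is closed under disjoint unions.
Take 4 disjoint single-world reflexive frames: each is trivially connected, but their disjoint union has 4 worlds with no edge between distinct components, so it is not connected.
So the class is not modally definable.

No — not modally definable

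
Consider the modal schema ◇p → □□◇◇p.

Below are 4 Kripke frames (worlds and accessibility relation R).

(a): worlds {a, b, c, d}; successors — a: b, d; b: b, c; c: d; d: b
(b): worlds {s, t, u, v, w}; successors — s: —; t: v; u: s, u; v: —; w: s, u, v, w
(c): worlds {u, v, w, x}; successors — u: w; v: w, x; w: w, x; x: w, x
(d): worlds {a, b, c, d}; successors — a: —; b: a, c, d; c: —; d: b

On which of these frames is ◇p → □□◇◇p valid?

This is the axiom for a generalized confluence (Geach) condition; its first-order frame correspondent is ∀x ∀y ∀z ((xRy ∧ xR²z) → ∃w (y = w ∧ zR²w)).
(a): fails — aRd, aR²c but no w with d=w and cR²w.
(b): fails — uRs, uR²s but no w* with s=w* and sR²w*.
(c): ✓.
(d): fails — bRa, bR²b but no w with a=w and bR²w.

(c)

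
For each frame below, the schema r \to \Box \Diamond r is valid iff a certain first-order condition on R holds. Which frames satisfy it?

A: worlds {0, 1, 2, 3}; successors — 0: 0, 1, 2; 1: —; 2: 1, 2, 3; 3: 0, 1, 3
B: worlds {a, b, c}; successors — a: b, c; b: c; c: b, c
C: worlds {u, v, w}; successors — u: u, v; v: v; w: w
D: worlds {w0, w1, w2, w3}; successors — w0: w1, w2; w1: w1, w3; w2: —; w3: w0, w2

The schema corresponds to symmetry: \forall x \forall y (Rxy \to Ryx).
A: fails — R02 but not R20.
B: fails — Rab but not Rba.
C: fails — Ruv but not Rvu.
D: fails — Rw3w2 but not Rw2w3.
Valid on no frame.

none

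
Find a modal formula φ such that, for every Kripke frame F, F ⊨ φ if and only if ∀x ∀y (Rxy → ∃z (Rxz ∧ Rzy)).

A defining formula is □□q → □q (the C4 axiom).
Suppose □□q→□q is valid. Take Rxy and set V(q)={w : xR²w}. Then □□q at x, so □q at x, so q at y, i.e. ∃z(Rxz∧Rzy).

□□q → □q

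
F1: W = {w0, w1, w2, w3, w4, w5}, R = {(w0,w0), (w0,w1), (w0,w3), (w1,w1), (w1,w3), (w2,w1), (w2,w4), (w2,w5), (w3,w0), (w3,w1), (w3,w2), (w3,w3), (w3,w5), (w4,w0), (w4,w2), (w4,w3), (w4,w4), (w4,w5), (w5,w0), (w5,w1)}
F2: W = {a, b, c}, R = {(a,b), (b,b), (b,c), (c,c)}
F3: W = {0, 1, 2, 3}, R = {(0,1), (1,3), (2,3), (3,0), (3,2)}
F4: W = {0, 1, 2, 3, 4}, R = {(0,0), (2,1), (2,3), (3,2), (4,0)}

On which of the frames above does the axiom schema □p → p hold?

Frame correspondent (Sahlqvist): ∀x Rxx — i.e. reflexivity.
F1: fails — world w2 does not see itself.
F2: fails — world a does not see itself.
F3: fails — world 0 does not see itself.
F4: fails — world 1 does not see itself.

none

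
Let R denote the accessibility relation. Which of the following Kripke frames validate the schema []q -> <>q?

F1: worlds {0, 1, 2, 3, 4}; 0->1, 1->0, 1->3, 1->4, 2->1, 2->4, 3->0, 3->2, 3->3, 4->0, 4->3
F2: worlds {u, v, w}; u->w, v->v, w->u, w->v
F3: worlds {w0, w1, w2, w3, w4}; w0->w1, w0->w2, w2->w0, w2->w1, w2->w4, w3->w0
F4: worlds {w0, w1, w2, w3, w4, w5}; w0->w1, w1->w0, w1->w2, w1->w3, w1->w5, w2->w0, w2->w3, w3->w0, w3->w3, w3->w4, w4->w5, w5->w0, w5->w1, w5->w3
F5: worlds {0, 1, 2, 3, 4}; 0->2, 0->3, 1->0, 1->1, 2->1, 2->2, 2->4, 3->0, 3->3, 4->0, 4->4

The schema corresponds to seriality: forall x exists y Rxy.
F1: holds.
F2: holds.
F3: fails — world w1 has no successor.
F4: holds.
F5: holds.

F1, F2, F4, F5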